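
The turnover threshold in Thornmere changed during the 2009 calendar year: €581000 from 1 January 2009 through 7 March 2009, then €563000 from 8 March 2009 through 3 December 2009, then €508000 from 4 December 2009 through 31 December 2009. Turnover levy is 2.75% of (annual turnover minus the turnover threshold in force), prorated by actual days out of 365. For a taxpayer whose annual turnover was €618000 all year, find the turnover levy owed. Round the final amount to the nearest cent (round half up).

1 January – 7 March 2009: 66 days, exemption €581000 → (€618000 − €581000) × 2.75% × 66/365 = €183.9863
8 March – 3 December 2009: 271 days, exemption €563000 → (€618000 − €563000) × 2.75% × 271/365 = €1122.9795
4 December – 31 December 2009: 28 days, exemption €508000 → (€618000 − €508000) × 2.75% × 28/365 = €232.0548
Total = €1539.0205

€1539.02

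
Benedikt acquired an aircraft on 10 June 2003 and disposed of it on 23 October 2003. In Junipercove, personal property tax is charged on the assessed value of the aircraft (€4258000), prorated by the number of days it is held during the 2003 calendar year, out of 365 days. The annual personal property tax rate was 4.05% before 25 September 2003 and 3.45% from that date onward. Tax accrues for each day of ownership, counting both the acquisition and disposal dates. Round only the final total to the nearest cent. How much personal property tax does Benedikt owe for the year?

10 June – 24 September 2003: 107 days at 4.05% → €4258000 × 4.05% × 107/365 = €50553.5425
25 September – 23 October 2003: 29 days at 3.45% → €4258000 × 3.45% × 29/365 = €11671.5863
Total = €62225.1288

€62225.13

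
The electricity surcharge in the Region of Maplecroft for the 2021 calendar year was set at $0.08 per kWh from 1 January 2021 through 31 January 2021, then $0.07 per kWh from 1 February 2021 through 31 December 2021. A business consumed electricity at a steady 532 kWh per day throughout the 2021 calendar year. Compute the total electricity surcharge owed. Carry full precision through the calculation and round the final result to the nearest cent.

1 January – 31 January 2021: 31 days × 532 kWh/day = 16,492 kWh at $0.08/kWh → $1,319.36
1 February – 31 December 2021: 334 days × 532 kWh/day = 177,688 kWh at $0.07/kWh → $12,438.16

$13,757.52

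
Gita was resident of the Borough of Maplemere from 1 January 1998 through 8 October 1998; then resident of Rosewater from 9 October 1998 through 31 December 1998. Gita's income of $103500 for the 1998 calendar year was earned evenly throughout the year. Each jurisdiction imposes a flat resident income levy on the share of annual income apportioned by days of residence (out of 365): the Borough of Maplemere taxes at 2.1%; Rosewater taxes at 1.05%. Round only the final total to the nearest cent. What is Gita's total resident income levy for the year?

$1923.40

The Borough of Maplemere, 1 January – 8 October 1998: 281 days → $103500 × 2.1% × 281/365 = $1673.2973
Rosewater, 9 October – 31 December 1998: 84 days → $103500 × 1.05% × 84/365 = $250.1014
Total = $1923.3986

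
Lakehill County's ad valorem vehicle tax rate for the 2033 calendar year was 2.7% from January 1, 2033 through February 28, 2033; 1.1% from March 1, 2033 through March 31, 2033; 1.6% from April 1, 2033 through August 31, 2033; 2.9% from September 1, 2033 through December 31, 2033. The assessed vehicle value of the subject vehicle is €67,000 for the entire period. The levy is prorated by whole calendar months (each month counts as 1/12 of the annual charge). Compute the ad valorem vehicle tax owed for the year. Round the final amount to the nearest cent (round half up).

€1,457.25

January 1 – February 28, 2033: 2 months at 2.7% → €67,000 × 2.7% × 2/12 = €301.5000
March 1 – March 31, 2033: 1 month at 1.1% → €67,000 × 1.1% × 1/12 = €61.4167
April 1 – August 31, 2033: 5 months at 1.6% → €67,000 × 1.6% × 5/12 = €446.6667
September 1 – December 31, 2033: 4 months at 2.9% → €67,000 × 2.9% × 4/12 = €647.6667
Total = €1,457.2500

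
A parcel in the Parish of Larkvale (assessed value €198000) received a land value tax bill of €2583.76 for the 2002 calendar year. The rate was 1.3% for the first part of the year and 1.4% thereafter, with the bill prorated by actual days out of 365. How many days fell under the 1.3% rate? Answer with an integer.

347 days

Let d = days at the first rate; then 365 − d days at the second rate.
€198000 × [1.3%·d + 1.4%·(365−d)] / 365 = €2583.76
Solving gives d = 347, so the new rate took effect on 14 December 2002.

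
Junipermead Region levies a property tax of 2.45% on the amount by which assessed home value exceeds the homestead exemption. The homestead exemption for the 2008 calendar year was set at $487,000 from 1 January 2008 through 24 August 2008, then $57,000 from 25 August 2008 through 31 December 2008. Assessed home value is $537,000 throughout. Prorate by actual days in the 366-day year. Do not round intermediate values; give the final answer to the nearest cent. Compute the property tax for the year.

1 January – 24 August 2008: 237 days, exemption $487,000 → ($537,000 − $487,000) × 2.45% × 237/366 = $793.2377
25 August – 31 December 2008: 129 days, exemption $57,000 → ($537,000 − $57,000) × 2.45% × 129/366 = $4,144.9180
Total = $4,938.1557

$4,938.16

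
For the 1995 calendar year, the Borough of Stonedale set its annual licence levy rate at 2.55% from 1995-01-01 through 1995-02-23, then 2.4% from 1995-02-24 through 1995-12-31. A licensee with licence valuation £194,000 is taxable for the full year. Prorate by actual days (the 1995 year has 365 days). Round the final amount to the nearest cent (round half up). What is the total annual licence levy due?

1995-01-01 to 1995-02-23: 54 days at 2.55% → £194,000 × 2.55% × 54/365 = £731.8849
1995-02-24 to 1995-12-31: 311 days at 2.4% → £194,000 × 2.4% × 311/365 = £3,967.1671
Total = £4,699.0521

£4,699.05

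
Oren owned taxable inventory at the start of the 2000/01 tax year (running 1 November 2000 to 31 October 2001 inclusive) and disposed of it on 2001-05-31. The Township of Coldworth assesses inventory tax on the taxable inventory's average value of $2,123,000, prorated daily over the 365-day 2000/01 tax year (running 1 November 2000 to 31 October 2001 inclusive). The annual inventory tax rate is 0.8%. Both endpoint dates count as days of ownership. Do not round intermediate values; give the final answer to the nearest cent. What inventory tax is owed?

Days held (2000-11-01 to 2001-05-31): 212 out of 365
Tax = $2,123,000 × 0.8% × 212/365 = $9,864.6795

$9,864.68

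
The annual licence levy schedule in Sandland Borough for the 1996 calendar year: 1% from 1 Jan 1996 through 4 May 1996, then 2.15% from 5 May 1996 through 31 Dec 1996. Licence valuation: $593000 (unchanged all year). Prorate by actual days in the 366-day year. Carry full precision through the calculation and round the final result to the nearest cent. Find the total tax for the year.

$10420.44

1 Jan – 4 May 1996: 125 days at 1% → $593000 × 1% × 125/366 = $2025.2732
5 May – 31 Dec 1996: 241 days at 2.15% → $593000 × 2.15% × 241/366 = $8395.1626
Total = $10420.4358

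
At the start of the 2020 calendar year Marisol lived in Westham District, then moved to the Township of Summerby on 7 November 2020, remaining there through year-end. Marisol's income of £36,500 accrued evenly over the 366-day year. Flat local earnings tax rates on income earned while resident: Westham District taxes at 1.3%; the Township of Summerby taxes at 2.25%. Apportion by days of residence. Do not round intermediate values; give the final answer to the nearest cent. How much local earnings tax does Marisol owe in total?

£526.61

Westham District, 1 January – 6 November 2020: 311 days → £36,500 × 1.3% × 311/366 = £403.1954
The Township of Summerby, 7 November – 31 December 2020: 55 days → £36,500 × 2.25% × 55/366 = £123.4119
Total = £526.6072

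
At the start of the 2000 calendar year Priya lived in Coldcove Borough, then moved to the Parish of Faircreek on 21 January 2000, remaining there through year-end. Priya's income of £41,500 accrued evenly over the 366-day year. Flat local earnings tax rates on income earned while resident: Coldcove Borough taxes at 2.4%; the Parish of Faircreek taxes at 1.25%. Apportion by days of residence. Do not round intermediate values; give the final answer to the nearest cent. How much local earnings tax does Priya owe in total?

£544.83

Coldcove Borough, 1 January – 20 January 2000: 20 days → £41,500 × 2.4% × 20/366 = £54.4262
The Parish of Faircreek, 21 January – 31 December 2000: 346 days → £41,500 × 1.25% × 346/366 = £490.4030
Total = £544.8292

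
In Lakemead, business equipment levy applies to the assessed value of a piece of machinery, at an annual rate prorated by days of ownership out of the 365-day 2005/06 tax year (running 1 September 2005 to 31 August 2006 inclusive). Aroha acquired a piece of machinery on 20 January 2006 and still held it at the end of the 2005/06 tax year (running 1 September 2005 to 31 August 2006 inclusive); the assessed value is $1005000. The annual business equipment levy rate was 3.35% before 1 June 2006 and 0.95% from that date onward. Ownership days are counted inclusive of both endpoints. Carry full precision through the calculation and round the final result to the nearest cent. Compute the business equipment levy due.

20 January – 31 May 2006: 132 days at 3.35% → $1005000 × 3.35% × 132/365 = $12175.6438
1 June – 31 August 2006: 92 days at 0.95% → $1005000 × 0.95% × 92/365 = $2406.4932
Total = $14582.1370

$14582.14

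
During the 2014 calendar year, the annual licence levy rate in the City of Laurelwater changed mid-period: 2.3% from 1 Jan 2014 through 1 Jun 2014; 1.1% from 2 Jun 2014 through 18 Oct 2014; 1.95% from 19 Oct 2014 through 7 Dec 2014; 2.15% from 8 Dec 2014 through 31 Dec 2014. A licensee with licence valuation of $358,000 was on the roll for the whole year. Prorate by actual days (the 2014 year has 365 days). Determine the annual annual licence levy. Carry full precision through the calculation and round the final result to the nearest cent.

$6,391.04

1 Jan – 1 Jun 2014: 152 days at 2.3% → $358,000 × 2.3% × 152/365 = $3,428.9534
2 Jun – 18 Oct 2014: 139 days at 1.1% → $358,000 × 1.1% × 139/365 = $1,499.6767
19 Oct – 7 Dec 2014: 50 days at 1.95% → $358,000 × 1.95% × 50/365 = $956.3014
8 Dec – 31 Dec 2014: 24 days at 2.15% → $358,000 × 2.15% × 24/365 = $506.1041
Total = $6,391.0356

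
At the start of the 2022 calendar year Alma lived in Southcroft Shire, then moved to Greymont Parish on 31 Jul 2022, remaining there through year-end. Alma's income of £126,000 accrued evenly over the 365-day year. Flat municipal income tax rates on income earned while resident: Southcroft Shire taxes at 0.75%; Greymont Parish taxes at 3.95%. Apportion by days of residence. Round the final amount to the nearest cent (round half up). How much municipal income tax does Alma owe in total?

Southcroft Shire, 1 Jan – 30 Jul 2022: 211 days → £126,000 × 0.75% × 211/365 = £546.2877
Greymont Parish, 31 Jul – 31 Dec 2022: 154 days → £126,000 × 3.95% × 154/365 = £2,099.8849
Total = £2,646.1726

£2,646.17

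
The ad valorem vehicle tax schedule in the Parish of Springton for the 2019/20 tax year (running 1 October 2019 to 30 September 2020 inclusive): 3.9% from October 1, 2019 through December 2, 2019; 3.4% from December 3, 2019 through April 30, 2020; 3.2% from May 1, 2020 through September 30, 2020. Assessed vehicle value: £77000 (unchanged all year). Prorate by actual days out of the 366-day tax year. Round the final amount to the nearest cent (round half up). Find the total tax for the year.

October 1 – December 2, 2019: 63 days at 3.9% → £77000 × 3.9% × 63/366 = £516.9098
December 3, 2019 – April 30, 2020: 150 days at 3.4% → £77000 × 3.4% × 150/366 = £1072.9508
May 1 – September 30, 2020: 153 days at 3.2% → £77000 × 3.2% × 153/366 = £1030.0328
Total = £2619.8934

£2619.89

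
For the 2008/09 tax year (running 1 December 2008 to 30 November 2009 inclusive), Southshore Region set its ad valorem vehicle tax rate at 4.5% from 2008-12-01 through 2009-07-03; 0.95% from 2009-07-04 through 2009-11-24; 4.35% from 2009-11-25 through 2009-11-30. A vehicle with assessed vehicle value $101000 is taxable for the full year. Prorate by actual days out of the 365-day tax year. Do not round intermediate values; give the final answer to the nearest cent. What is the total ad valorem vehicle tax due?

2008-12-01 to 2009-07-03: 215 days at 4.5% → $101000 × 4.5% × 215/365 = $2677.1918
2009-07-04 to 2009-11-24: 144 days at 0.95% → $101000 × 0.95% × 144/365 = $378.5425
2009-11-25 to 2009-11-30: 6 days at 4.35% → $101000 × 4.35% × 6/365 = $72.2219
Total = $3127.9562

$3127.96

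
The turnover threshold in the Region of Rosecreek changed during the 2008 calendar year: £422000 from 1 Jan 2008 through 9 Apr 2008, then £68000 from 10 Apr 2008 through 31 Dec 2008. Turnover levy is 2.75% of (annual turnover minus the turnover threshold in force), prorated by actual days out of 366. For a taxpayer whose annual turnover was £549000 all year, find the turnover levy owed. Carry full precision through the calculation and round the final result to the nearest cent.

£10567.66

1 Jan – 9 Apr 2008: 100 days, exemption £422000 → (£549000 − £422000) × 2.75% × 100/366 = £954.2350
10 Apr – 31 Dec 2008: 266 days, exemption £68000 → (£549000 − £68000) × 2.75% × 266/366 = £9613.4290
Total = £10567.6639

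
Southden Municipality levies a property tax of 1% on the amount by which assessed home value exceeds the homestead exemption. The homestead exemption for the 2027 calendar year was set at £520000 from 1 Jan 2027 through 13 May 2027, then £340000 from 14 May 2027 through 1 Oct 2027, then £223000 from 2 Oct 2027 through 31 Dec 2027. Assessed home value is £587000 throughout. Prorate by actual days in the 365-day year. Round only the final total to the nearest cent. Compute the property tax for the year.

1 Jan – 13 May 2027: 133 days, exemption £520000 → (£587000 − £520000) × 1% × 133/365 = £244.1370
14 May – 1 Oct 2027: 141 days, exemption £340000 → (£587000 − £340000) × 1% × 141/365 = £954.1644
2 Oct – 31 Dec 2027: 91 days, exemption £223000 → (£587000 − £223000) × 1% × 91/365 = £907.5068
Total = £2105.8082

£2105.81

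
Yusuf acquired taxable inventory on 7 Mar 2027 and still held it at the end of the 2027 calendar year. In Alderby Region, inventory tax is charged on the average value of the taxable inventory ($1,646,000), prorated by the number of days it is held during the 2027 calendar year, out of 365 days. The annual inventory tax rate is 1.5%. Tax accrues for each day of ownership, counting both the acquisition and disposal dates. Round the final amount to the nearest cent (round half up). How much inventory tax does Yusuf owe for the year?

$20,293.15

Days held (7 Mar – 31 Dec 2027): 300 out of 365
Tax = $1,646,000 × 1.5% × 300/365 = $20,293.1507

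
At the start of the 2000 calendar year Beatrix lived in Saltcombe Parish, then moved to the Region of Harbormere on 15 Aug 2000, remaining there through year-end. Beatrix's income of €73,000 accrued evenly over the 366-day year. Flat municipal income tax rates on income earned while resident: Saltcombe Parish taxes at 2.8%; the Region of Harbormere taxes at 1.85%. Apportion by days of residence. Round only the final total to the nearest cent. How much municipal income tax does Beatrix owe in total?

Saltcombe Parish, 1 Jan – 14 Aug 2000: 227 days → €73,000 × 2.8% × 227/366 = €1,267.7268
The Region of Harbormere, 15 Aug – 31 Dec 2000: 139 days → €73,000 × 1.85% × 139/366 = €512.8948
Total = €1,780.6216

€1,780.62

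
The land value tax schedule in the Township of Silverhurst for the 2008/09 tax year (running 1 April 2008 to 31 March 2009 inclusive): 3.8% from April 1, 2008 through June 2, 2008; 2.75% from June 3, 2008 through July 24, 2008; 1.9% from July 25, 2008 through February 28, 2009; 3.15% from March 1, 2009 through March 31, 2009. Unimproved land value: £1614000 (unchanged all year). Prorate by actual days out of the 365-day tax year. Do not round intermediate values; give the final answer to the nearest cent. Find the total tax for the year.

April 1 – June 2, 2008: 63 days at 3.8% → £1614000 × 3.8% × 63/365 = £10586.0712
June 3 – July 24, 2008: 52 days at 2.75% → £1614000 × 2.75% × 52/365 = £6323.3425
July 25, 2008 – February 28, 2009: 219 days at 1.9% → £1614000 × 1.9% × 219/365 = £18399.6000
March 1 – March 31, 2009: 31 days at 3.15% → £1614000 × 3.15% × 31/365 = £4318.0027
Total = £39627.0164

£39627.02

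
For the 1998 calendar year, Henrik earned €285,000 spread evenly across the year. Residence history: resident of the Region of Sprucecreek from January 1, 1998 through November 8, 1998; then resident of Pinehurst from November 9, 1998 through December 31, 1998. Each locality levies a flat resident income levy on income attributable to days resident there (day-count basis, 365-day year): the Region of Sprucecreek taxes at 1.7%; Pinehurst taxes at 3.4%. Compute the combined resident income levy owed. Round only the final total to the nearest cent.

The Region of Sprucecreek, January 1 – November 8, 1998: 312 days → €285,000 × 1.7% × 312/365 = €4,141.4795
Pinehurst, November 9 – December 31, 1998: 53 days → €285,000 × 3.4% × 53/365 = €1,407.0411
Total = €5,548.5205

€5,548.52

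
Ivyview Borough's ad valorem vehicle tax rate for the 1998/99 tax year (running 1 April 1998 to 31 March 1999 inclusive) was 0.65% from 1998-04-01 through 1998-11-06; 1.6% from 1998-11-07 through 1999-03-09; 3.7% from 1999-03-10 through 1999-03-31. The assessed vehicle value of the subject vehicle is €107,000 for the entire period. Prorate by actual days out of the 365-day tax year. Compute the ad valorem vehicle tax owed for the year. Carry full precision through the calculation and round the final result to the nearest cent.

€1,234.75

1998-04-01 to 1998-11-06: 220 days at 0.65% → €107,000 × 0.65% × 220/365 = €419.2055
1998-11-07 to 1999-03-09: 123 days at 1.6% → €107,000 × 1.6% × 123/365 = €576.9205
1999-03-10 to 1999-03-31: 22 days at 3.7% → €107,000 × 3.7% × 22/365 = €238.6247
Total = €1,234.7507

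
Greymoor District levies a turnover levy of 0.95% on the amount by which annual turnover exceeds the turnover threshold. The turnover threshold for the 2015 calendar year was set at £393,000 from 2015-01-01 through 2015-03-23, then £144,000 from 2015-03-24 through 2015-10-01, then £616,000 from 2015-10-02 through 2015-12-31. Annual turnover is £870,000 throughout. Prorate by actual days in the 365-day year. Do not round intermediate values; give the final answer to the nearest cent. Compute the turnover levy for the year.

£5,247.64

2015-01-01 to 2015-03-23: 82 days, exemption £393,000 → (£870,000 − £393,000) × 0.95% × 82/365 = £1,018.0356
2015-03-24 to 2015-10-01: 192 days, exemption £144,000 → (£870,000 − £144,000) × 0.95% × 192/365 = £3,628.0110
2015-10-02 to 2015-12-31: 91 days, exemption £616,000 → (£870,000 − £616,000) × 0.95% × 91/365 = £601.5973
Total = £5,247.6438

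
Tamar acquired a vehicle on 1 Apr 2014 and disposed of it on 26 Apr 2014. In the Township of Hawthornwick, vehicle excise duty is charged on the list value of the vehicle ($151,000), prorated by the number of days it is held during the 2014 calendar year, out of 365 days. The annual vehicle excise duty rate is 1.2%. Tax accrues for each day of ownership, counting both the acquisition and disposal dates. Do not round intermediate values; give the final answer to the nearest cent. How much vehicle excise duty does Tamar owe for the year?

$129.07

Days held (1 Apr – 26 Apr 2014): 26 out of 365
Tax = $151,000 × 1.2% × 26/365 = $129.0740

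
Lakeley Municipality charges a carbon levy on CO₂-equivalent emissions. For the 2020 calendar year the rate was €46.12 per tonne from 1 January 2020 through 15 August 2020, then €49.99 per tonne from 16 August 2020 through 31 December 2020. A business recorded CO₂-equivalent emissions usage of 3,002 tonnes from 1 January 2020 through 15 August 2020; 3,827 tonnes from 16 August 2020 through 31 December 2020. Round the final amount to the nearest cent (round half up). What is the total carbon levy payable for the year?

€329,763.97

1 January – 15 August 2020: 3,002 tonnes at €46.12/tonne → €138,452.24
16 August – 31 December 2020: 3,827 tonnes at €49.99/tonne → €191,311.73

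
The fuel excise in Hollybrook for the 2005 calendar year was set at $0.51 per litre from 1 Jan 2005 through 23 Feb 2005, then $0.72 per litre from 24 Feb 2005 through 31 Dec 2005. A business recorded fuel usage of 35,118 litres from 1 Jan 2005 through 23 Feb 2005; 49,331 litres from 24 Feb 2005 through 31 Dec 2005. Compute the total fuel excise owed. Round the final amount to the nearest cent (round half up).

1 Jan – 23 Feb 2005: 35,118 litres at $0.51/litre → $17,910.18
24 Feb – 31 Dec 2005: 49,331 litres at $0.72/litre → $35,518.32

$53,428.50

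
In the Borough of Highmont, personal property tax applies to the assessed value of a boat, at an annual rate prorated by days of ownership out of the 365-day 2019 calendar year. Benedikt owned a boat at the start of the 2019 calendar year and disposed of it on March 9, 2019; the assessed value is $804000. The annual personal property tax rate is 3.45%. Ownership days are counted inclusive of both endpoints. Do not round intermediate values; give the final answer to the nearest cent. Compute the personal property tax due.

Days held (January 1 – March 9, 2019): 68 out of 365
Tax = $804000 × 3.45% × 68/365 = $5167.6274

$5167.63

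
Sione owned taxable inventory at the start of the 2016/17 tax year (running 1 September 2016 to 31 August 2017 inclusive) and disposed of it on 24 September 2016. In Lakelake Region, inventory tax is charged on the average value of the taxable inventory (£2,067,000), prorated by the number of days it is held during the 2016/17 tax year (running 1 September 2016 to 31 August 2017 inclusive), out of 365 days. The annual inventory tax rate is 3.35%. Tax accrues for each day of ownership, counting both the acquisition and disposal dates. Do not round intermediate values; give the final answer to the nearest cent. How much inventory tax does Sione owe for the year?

Days held (1 September – 24 September 2016): 24 out of 365
Tax = £2,067,000 × 3.35% × 24/365 = £4,553.0630

£4,553.06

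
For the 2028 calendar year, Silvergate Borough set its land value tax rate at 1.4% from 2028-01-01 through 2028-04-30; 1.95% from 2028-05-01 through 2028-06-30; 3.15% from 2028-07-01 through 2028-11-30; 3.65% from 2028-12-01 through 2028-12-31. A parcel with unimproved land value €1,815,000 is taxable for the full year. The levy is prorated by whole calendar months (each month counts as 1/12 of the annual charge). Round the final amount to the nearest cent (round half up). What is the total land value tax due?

2028-01-01 to 2028-04-30: 4 months at 1.4% → €1,815,000 × 1.4% × 4/12 = €8,470.0000
2028-05-01 to 2028-06-30: 2 months at 1.95% → €1,815,000 × 1.95% × 2/12 = €5,898.7500
2028-07-01 to 2028-11-30: 5 months at 3.15% → €1,815,000 × 3.15% × 5/12 = €23,821.8750
2028-12-01 to 2028-12-31: 1 month at 3.65% → €1,815,000 × 3.65% × 1/12 = €5,520.6250
Total = €43,711.2500

€43,711.25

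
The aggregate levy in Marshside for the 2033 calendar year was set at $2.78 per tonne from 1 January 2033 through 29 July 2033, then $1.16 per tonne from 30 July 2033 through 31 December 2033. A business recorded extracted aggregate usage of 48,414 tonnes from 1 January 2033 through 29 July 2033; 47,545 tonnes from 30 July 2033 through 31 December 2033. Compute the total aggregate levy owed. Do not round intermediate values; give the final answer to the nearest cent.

1 January – 29 July 2033: 48,414 tonnes at $2.78/tonne → $134,590.92
30 July – 31 December 2033: 47,545 tonnes at $1.16/tonne → $55,152.20

$189,743.12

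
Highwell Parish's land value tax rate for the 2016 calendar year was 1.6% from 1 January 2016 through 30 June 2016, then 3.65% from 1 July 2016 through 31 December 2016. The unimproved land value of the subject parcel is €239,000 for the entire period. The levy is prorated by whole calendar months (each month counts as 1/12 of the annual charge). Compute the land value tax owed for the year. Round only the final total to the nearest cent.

1 January – 30 June 2016: 6 months at 1.6% → €239,000 × 1.6% × 6/12 = €1,912.0000
1 July – 31 December 2016: 6 months at 3.65% → €239,000 × 3.65% × 6/12 = €4,361.7500
Total = €6,273.7500

€6,273.75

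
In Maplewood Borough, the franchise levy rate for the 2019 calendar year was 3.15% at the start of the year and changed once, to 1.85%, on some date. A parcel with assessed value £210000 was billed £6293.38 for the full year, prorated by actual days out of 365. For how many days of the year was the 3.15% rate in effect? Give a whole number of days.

Let d = days at the first rate; then 365 − d days at the second rate.
£210000 × [3.15%·d + 1.85%·(365−d)] / 365 = £6293.38
Solving gives d = 322, so the new rate took effect on November 19, 2019.

322 days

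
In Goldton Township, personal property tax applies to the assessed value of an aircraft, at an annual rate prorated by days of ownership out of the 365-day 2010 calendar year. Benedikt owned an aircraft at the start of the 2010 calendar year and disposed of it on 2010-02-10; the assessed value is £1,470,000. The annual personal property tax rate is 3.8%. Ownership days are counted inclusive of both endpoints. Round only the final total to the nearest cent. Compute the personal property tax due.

£6,274.68

Days held (2010-01-01 to 2010-02-10): 41 out of 365
Tax = £1,470,000 × 3.8% × 41/365 = £6,274.6849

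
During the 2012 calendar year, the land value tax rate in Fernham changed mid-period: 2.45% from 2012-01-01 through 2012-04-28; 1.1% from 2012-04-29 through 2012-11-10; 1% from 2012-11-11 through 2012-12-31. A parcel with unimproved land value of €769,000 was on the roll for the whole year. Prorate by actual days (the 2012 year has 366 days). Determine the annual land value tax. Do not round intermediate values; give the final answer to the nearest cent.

€11,727.25

2012-01-01 to 2012-04-28: 119 days at 2.45% → €769,000 × 2.45% × 119/366 = €6,125.7363
2012-04-29 to 2012-11-10: 196 days at 1.1% → €769,000 × 1.1% × 196/366 = €4,529.9563
2012-11-11 to 2012-12-31: 51 days at 1% → €769,000 × 1% × 51/366 = €1,071.5574
Total = €11,727.2500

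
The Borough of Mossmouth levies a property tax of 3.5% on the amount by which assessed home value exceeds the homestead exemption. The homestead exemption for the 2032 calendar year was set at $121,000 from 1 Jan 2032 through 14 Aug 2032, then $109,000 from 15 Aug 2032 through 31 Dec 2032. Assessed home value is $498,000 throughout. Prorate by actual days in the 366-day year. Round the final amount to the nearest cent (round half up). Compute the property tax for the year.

$13,354.51

1 Jan – 14 Aug 2032: 227 days, exemption $121,000 → ($498,000 − $121,000) × 3.5% × 227/366 = $8,183.7842
15 Aug – 31 Dec 2032: 139 days, exemption $109,000 → ($498,000 − $109,000) × 3.5% × 139/366 = $5,170.7240
Total = $13,354.5082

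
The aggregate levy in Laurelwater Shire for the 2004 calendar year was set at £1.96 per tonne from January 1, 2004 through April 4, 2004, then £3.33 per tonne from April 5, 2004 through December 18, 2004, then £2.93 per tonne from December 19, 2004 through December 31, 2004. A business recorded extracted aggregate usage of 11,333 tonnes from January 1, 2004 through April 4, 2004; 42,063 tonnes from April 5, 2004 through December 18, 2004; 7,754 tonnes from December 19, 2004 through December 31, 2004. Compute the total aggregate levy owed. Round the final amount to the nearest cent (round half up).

£185001.69

January 1 – April 4, 2004: 11,333 tonnes at £1.96/tonne → £22212.68
April 5 – December 18, 2004: 42,063 tonnes at £3.33/tonne → £140069.79
December 19 – December 31, 2004: 7,754 tonnes at £2.93/tonne → £22719.22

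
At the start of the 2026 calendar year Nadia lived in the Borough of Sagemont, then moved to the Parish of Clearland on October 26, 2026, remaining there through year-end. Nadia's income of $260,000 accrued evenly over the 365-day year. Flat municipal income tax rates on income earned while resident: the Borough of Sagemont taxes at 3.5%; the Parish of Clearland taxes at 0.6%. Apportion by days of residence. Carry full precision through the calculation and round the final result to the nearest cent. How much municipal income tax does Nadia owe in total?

$7,715.95

The Borough of Sagemont, January 1 – October 25, 2026: 298 days → $260,000 × 3.5% × 298/365 = $7,429.5890
The Parish of Clearland, October 26 – December 31, 2026: 67 days → $260,000 × 0.6% × 67/365 = $286.3562
Total = $7,715.9452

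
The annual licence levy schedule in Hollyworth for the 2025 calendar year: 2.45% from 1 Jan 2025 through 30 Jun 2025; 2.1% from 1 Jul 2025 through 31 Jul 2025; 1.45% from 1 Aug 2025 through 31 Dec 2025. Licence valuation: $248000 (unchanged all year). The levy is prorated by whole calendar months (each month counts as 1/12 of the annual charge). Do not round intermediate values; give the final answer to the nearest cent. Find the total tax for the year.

1 Jan – 30 Jun 2025: 6 months at 2.45% → $248000 × 2.45% × 6/12 = $3038.0000
1 Jul – 31 Jul 2025: 1 month at 2.1% → $248000 × 2.1% × 1/12 = $434.0000
1 Aug – 31 Dec 2025: 5 months at 1.45% → $248000 × 1.45% × 5/12 = $1498.3333
Total = $4970.3333

$4970.33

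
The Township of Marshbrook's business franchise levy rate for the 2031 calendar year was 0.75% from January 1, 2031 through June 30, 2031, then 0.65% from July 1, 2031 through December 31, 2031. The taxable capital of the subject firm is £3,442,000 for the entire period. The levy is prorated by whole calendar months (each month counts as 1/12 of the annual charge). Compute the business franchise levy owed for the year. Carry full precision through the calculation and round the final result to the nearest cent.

£24,094.00

January 1 – June 30, 2031: 6 months at 0.75% → £3,442,000 × 0.75% × 6/12 = £12,907.5000
July 1 – December 31, 2031: 6 months at 0.65% → £3,442,000 × 0.65% × 6/12 = £11,186.5000
Total = £24,094.0000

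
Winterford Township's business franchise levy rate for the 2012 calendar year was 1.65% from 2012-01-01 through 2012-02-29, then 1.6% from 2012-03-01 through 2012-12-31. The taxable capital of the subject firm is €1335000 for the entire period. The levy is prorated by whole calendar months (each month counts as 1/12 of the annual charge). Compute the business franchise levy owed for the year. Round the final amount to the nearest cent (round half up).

€21471.25

2012-01-01 to 2012-02-29: 2 months at 1.65% → €1335000 × 1.65% × 2/12 = €3671.2500
2012-03-01 to 2012-12-31: 10 months at 1.6% → €1335000 × 1.6% × 10/12 = €17800.0000
Total = €21471.2500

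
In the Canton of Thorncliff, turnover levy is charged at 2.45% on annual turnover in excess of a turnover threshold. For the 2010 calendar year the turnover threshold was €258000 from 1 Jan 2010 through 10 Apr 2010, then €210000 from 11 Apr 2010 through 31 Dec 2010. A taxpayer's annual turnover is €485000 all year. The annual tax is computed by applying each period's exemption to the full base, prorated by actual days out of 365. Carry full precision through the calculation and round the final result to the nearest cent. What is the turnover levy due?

€6415.31

1 Jan – 10 Apr 2010: 100 days, exemption €258000 → (€485000 − €258000) × 2.45% × 100/365 = €1523.6986
11 Apr – 31 Dec 2010: 265 days, exemption €210000 → (€485000 − €210000) × 2.45% × 265/365 = €4891.6096
Total = €6415.3082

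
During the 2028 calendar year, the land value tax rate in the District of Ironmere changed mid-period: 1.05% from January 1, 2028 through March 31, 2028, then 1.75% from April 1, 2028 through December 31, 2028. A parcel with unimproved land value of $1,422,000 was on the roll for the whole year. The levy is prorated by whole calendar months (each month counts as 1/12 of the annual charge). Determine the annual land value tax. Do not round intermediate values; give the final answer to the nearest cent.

January 1 – March 31, 2028: 3 months at 1.05% → $1,422,000 × 1.05% × 3/12 = $3,732.7500
April 1 – December 31, 2028: 9 months at 1.75% → $1,422,000 × 1.75% × 9/12 = $18,663.7500
Total = $22,396.5000

$22,396.50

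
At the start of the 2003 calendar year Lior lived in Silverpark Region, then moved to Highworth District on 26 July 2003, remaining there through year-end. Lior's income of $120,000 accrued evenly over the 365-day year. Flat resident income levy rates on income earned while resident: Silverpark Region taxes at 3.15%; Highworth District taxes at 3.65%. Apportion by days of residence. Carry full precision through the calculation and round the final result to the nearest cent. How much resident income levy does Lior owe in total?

$4,041.37

Silverpark Region, 1 January – 25 July 2003: 206 days → $120,000 × 3.15% × 206/365 = $2,133.3699
Highworth District, 26 July – 31 December 2003: 159 days → $120,000 × 3.65% × 159/365 = $1,908.0000
Total = $4,041.3699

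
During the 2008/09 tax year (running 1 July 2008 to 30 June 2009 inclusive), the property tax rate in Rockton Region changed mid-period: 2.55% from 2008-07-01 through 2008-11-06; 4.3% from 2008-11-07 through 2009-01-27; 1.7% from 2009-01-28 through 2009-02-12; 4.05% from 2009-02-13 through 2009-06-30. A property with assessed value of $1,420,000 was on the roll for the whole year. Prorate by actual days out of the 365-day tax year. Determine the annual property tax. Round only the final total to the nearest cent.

$49,316.79

2008-07-01 to 2008-11-06: 129 days at 2.55% → $1,420,000 × 2.55% × 129/365 = $12,797.5068
2008-11-07 to 2009-01-27: 82 days at 4.3% → $1,420,000 × 4.3% × 82/365 = $13,717.5890
2009-01-28 to 2009-02-12: 16 days at 1.7% → $1,420,000 × 1.7% × 16/365 = $1,058.1918
2009-02-13 to 2009-06-30: 138 days at 4.05% → $1,420,000 × 4.05% × 138/365 = $21,743.5068
Total = $49,316.7945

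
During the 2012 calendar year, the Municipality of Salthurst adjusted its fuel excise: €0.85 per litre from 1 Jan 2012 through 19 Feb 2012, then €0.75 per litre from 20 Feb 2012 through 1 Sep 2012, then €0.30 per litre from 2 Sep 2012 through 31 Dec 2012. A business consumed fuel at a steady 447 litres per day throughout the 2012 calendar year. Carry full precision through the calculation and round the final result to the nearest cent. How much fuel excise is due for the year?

€100,597.35

1 Jan – 19 Feb 2012: 50 days × 447 litres/day = 22,350 litres at €0.85/litre → €18,997.50
20 Feb – 1 Sep 2012: 195 days × 447 litres/day = 87,165 litres at €0.75/litre → €65,373.75
2 Sep – 31 Dec 2012: 121 days × 447 litres/day = 54,087 litres at €0.30/litre → €16,226.10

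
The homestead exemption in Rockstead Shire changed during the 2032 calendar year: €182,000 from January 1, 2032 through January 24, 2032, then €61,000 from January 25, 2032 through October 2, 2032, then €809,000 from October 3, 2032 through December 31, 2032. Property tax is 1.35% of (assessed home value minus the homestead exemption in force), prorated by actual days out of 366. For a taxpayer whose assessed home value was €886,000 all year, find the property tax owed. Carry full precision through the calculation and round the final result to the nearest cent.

January 1 – January 24, 2032: 24 days, exemption €182,000 → (€886,000 − €182,000) × 1.35% × 24/366 = €623.2131
January 25 – October 2, 2032: 252 days, exemption €61,000 → (€886,000 − €61,000) × 1.35% × 252/366 = €7,668.4426
October 3 – December 31, 2032: 90 days, exemption €809,000 → (€886,000 − €809,000) × 1.35% × 90/366 = €255.6148
Total = €8,547.2705

€8,547.27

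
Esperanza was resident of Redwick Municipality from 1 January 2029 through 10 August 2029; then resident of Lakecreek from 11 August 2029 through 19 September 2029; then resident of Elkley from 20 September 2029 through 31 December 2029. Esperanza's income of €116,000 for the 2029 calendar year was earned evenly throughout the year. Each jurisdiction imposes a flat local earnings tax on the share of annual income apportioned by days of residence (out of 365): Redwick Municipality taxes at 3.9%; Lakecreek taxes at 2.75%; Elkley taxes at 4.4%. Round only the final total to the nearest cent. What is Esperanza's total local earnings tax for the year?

€4,541.48

Redwick Municipality, 1 January – 10 August 2029: 222 days → €116,000 × 3.9% × 222/365 = €2,751.5836
Lakecreek, 11 August – 19 September 2029: 40 days → €116,000 × 2.75% × 40/365 = €349.5890
Elkley, 20 September – 31 December 2029: 103 days → €116,000 × 4.4% × 103/365 = €1,440.3068
Total = €4,541.4795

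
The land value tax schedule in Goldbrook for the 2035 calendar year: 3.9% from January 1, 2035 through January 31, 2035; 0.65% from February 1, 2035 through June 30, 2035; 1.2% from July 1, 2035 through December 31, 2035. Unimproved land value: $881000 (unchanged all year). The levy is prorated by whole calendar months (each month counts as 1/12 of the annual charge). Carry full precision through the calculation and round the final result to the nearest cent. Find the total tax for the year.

$10535.29

January 1 – January 31, 2035: 1 month at 3.9% → $881000 × 3.9% × 1/12 = $2863.2500
February 1 – June 30, 2035: 5 months at 0.65% → $881000 × 0.65% × 5/12 = $2386.0417
July 1 – December 31, 2035: 6 months at 1.2% → $881000 × 1.2% × 6/12 = $5286.0000
Total = $10535.2917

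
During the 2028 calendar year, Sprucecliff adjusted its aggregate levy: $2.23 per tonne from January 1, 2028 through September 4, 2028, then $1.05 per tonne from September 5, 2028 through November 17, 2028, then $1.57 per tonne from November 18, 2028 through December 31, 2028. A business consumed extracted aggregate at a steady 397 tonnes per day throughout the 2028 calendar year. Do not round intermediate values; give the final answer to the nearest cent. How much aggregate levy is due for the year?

January 1 – September 4, 2028: 248 days × 397 tonnes/day = 98,456 tonnes at $2.23/tonne → $219556.88
September 5 – November 17, 2028: 74 days × 397 tonnes/day = 29,378 tonnes at $1.05/tonne → $30846.90
November 18 – December 31, 2028: 44 days × 397 tonnes/day = 17,468 tonnes at $1.57/tonne → $27424.76

$277828.54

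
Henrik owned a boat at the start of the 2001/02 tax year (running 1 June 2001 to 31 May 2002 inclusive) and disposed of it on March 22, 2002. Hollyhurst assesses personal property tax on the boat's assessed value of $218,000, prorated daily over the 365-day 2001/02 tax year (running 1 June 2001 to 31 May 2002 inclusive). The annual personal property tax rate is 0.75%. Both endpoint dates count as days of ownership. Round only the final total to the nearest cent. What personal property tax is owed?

$1,321.44

Days held (June 1, 2001 – March 22, 2002): 295 out of 365
Tax = $218,000 × 0.75% × 295/365 = $1,321.4384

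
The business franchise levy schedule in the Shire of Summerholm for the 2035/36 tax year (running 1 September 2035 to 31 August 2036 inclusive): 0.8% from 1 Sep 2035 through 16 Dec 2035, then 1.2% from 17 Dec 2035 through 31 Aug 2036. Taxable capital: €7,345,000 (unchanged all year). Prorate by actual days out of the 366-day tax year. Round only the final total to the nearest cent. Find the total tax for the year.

€79,550.77

1 Sep – 16 Dec 2035: 107 days at 0.8% → €7,345,000 × 0.8% × 107/366 = €17,178.4699
17 Dec 2035 – 31 Aug 2036: 259 days at 1.2% → €7,345,000 × 1.2% × 259/366 = €62,372.2951
Total = €79,550.7650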